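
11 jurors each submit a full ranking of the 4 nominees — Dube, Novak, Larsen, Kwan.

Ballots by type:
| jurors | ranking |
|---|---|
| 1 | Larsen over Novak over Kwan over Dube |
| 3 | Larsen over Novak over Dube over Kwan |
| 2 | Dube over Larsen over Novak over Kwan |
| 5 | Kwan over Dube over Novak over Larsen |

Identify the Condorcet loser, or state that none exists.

Pairwise majorities:
Dube vs Novak: Dube wins 7–4.
Dube–Larsen: Dube 7–4.
Dube vs Kwan: Kwan, 6–5.
Novak–Larsen: Larsen 6–5.
Novak vs Kwan: Novak wins 6–5.
Larsen vs Kwan: 1+3+2 = 6 for Larsen, 5 for Kwan — Larsen by 6–5.
Every nominee wins at least one matchup (Dube beats Novak; Novak beats Kwan; Larsen beats Novak; Kwan beats Dube), so there is no Condorcet loser.

none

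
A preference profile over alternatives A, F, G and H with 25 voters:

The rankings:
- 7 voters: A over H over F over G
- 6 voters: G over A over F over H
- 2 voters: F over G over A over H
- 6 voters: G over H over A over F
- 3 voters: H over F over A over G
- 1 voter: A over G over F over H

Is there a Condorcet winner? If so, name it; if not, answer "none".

Head-to-head results (25 voters):
A–F: A 20–5.
A–G: G 14–11.
A vs H: A wins 16–9.
F–G: G 13–12.
F–H: H 16–9.
G vs H: G wins 15–10.
G defeats every rival head-to-head and is the Condorcet winner.

G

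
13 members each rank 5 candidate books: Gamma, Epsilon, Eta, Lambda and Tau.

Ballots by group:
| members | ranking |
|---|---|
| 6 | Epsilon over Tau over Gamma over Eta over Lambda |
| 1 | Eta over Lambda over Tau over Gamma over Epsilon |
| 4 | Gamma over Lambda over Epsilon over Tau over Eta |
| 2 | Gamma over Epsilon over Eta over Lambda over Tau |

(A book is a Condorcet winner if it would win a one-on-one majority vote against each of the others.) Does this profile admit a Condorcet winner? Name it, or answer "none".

Head-to-head results (13 members):
Gamma vs Epsilon: Gamma wins 7–6.
Gamma vs Eta: Gamma wins 12–1.
Gamma vs Lambda: Gamma, 12–1.
Gamma–Tau: Tau 7–6.
Epsilon–Eta: Epsilon 12–1.
Epsilon vs Lambda: Epsilon wins 8–5.
Epsilon vs Tau: Epsilon wins 12–1.
Eta–Lambda: Eta 9–4.
Eta vs Tau: Tau wins 10–3.
Lambda vs Tau: Lambda wins 7–6.
No book is unbeaten: Gamma loses to Tau; Epsilon loses to Gamma; Eta loses to Gamma; Lambda loses to Gamma; Tau loses to Epsilon. In particular Gamma beats Epsilon beats Tau beats Gamma is a majority cycle — no Condorcet winner exists.

none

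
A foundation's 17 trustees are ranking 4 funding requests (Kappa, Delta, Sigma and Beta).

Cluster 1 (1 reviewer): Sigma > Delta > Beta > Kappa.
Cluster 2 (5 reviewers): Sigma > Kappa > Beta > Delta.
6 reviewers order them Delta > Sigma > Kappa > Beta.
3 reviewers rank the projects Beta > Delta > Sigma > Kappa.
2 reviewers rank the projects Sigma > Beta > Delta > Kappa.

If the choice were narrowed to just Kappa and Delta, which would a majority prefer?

Ballots ranking Kappa above Delta: 5.
Ballots ranking Delta above Kappa: 17 − 5 = 12.
Delta wins the head-to-head 12–5.

Delta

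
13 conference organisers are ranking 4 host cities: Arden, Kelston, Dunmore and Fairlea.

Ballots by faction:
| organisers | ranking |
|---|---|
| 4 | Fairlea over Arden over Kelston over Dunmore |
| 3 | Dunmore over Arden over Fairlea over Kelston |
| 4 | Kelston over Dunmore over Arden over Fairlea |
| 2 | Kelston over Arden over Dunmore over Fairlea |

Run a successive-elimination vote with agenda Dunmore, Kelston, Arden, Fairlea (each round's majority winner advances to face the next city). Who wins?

Round 1: Dunmore vs Kelston — 3–10, Kelston advances.
Round 2: Kelston vs Arden — 6–7, Arden advances.
Round 3: Arden vs Fairlea — 9–4, Arden advances.
Arden survives the agenda.

Arden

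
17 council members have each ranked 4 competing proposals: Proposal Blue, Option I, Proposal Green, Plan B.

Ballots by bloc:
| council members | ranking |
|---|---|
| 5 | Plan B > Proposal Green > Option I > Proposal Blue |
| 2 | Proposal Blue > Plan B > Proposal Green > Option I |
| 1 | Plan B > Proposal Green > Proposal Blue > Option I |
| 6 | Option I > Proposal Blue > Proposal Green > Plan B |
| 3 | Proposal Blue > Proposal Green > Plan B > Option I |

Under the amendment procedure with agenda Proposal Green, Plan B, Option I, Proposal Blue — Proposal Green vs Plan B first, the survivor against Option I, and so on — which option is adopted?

Round 1: Proposal Green vs Plan B — 9–8, Proposal Green advances.
Round 2: Proposal Green vs Option I — 11–6, Proposal Green advances.
Round 3: Proposal Green vs Proposal Blue — 6–11, Proposal Blue advances.
Proposal Blue survives the agenda.

Proposal Blue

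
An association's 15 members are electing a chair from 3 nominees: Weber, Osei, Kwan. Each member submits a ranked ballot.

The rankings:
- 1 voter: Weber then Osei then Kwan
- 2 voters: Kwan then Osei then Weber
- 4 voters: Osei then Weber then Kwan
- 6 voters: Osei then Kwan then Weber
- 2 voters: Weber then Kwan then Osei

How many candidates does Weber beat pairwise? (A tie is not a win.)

0

Weber against each rival (15 voters):
Weber–Osei: Osei 12–3.
Weber vs Kwan: Weber preferred on 1+4+2 = 7 ballots; Kwan wins 8–7.
Weber beats no one; loses to Osei, Kwan — 0 pairwise wins.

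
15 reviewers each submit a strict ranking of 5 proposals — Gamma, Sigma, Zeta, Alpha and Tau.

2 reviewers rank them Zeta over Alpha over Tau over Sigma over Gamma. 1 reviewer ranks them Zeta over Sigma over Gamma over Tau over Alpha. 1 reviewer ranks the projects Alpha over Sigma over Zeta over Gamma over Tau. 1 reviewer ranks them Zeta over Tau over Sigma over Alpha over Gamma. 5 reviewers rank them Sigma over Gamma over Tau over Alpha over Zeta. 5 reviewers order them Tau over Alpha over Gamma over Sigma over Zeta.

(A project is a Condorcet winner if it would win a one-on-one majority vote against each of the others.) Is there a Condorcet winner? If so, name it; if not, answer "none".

Tau

Head-to-head results (15 reviewers):
Gamma vs Sigma: 5 to 10, Sigma.
Gamma vs Zeta: Gamma preferred on 5+5 = 10 ballots; Gamma wins 10–5.
Gamma vs Alpha: 6 to 9, Alpha.
Gamma vs Tau: 1+1+5 = 7 for Gamma, 8 for Tau — Tau by 8–7.
Sigma vs Zeta: 1+5+5 = 11 for Sigma, 4 for Zeta — Sigma by 11–4.
Sigma vs Alpha: 7 to 8, Alpha.
Sigma vs Tau: Sigma preferred on 1+1+5 = 7 ballots; Tau wins 8–7.
Zeta vs Alpha: 4 to 11, Alpha.
Zeta vs Tau: 5 to 10, Tau.
Alpha vs Tau: 2+1 = 3 for Alpha, 12 for Tau — Tau by 12–3.
Only Tau has no losses; Tau is the Condorcet winner.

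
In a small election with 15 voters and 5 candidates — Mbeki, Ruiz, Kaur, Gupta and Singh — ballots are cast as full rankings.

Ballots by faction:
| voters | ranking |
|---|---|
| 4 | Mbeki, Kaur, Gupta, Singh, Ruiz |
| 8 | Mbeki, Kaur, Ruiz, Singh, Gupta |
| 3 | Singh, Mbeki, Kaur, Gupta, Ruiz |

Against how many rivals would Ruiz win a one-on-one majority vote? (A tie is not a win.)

Ruiz against each rival (15 voters):
Ruiz vs Mbeki: Ruiz is ranked higher on 0 ballots, Mbeki on 15. Mbeki wins 15–0.
Ruiz vs Kaur: 0 for Ruiz, 15 for Kaur — Kaur by 15–0.
Ruiz vs Gupta: Ruiz wins 8–7.
Ruiz vs Singh: Ruiz wins 8–7.
Ruiz beats Gupta, Singh; loses to Mbeki, Kaur — 2 pairwise wins.

2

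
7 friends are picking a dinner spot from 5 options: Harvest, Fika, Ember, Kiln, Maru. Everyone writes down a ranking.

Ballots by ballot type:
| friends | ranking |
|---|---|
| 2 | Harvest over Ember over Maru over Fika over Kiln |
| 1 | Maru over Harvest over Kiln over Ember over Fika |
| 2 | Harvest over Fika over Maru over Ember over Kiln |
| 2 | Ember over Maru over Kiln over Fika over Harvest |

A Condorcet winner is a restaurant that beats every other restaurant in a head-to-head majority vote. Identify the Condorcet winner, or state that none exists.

Head-to-head results (7 friends):
Harvest vs Fika: Harvest wins 5–2.
Harvest–Ember: Harvest 5–2.
Harvest–Kiln: Harvest 5–2.
Harvest vs Maru: Harvest wins 4–3.
Fika vs Ember: Ember, 5–2.
Fika vs Kiln: Fika, 4–3.
Fika vs Maru: Maru wins 5–2.
Ember vs Kiln: Ember, 6–1.
Ember vs Maru: Ember wins 4–3.
Kiln vs Maru: Maru wins 7–0.
Harvest wins every pairwise contest, so Harvest is the Condorcet winner.

Harvest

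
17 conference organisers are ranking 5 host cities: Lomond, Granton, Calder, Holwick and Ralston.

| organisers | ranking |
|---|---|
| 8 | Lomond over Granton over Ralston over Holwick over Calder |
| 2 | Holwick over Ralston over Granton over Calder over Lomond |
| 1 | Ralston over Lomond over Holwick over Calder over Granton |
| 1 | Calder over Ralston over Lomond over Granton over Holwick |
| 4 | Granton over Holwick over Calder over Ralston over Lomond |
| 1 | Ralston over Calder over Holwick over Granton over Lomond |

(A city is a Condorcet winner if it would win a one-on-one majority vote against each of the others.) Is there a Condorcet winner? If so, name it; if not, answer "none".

Check each pair by majority over 17 ballots:
Lomond vs Granton: Lomond is ranked higher on 8+1+1 = 10 ballots, Granton on 7. Lomond wins 10–7.
Lomond vs Calder: Lomond is ranked higher on 8+1 = 9 ballots, Calder on 8. Lomond wins 9–8.
Lomond vs Holwick: 10 to 7, Lomond.
Lomond–Ralston: Ralston 9–8.
Granton vs Calder: Granton, 14–3.
Granton vs Holwick: Granton is ranked higher on 8+1+4 = 13 ballots, Holwick on 4. Granton wins 13–4.
Granton vs Ralston: Granton wins 12–5.
Calder vs Holwick: Calder is ranked higher on 1+1 = 2 ballots, Holwick on 15. Holwick wins 15–2.
Calder vs Ralston: 1+4 = 5 for Calder, 12 for Ralston — Ralston by 12–5.
Holwick vs Ralston: Ralston wins 11–6.
No city is unbeaten: Lomond loses to Ralston; Granton loses to Lomond; Calder loses to Lomond; Holwick loses to Lomond; Ralston loses to Granton. In particular Lomond → Granton → Ralston → Lomond is a majority cycle — no Condorcet winner exists.

none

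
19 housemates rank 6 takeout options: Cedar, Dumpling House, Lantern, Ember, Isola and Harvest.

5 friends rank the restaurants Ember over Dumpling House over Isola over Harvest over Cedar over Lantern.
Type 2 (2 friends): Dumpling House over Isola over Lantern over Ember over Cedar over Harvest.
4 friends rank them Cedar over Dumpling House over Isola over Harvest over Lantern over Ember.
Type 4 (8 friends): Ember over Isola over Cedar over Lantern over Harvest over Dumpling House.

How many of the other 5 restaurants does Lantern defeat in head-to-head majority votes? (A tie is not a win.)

Lantern against each rival (19 friends):
Lantern vs Cedar: Cedar wins 17–2.
Lantern vs Dumpling House: Dumpling House, 11–8.
Lantern–Ember: Ember 13–6.
Lantern vs Isola: 0 for Lantern, 19 for Isola — Isola by 19–0.
Lantern vs Harvest: 2+8 = 10 for Lantern, 9 for Harvest — Lantern by 10–9.
Lantern beats Harvest; loses to Cedar, Dumpling House, Ember, Isola — 1 pairwise win.

1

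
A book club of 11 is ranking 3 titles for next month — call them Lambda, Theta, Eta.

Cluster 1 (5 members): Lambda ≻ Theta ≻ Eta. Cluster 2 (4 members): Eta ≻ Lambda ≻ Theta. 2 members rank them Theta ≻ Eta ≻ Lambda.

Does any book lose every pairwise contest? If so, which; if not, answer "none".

none

Head-to-head results (11 members):
Lambda vs Theta: 5+4 = 9 for Lambda, 2 for Theta — Lambda by 9–2.
Lambda vs Eta: 5 to 6, Eta.
Theta vs Eta: Theta, 7–4.
Each book has at least one pairwise win (Lambda beats Theta; Theta beats Eta; Eta beats Lambda) — no Condorcet loser.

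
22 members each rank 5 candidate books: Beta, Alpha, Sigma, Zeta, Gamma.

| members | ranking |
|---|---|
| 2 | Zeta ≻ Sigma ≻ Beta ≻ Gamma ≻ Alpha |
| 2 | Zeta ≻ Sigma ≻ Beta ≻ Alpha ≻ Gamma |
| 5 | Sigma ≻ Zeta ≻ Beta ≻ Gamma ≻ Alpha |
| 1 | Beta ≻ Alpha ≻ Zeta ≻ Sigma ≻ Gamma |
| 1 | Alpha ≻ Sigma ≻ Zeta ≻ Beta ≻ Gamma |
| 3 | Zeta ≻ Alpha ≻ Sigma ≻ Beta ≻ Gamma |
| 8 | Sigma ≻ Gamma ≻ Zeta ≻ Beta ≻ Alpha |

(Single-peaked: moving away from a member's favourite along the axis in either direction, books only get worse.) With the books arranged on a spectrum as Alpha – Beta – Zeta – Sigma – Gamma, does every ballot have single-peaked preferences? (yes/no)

no

Axis positions: Alpha=1, Beta=2, Zeta=3, Sigma=4, Gamma=5.
Ballot type 1 (peak Zeta at position 3): ranking walks positions 3-4-2-5-1, expanding outward from the peak — single-peaked.
Ballot type 2 (peak Zeta at position 3): ranking walks positions 3-4-2-1-5, expanding outward from the peak — single-peaked.
Ballot type 3 (peak Sigma at position 4): ranking walks positions 4-3-2-5-1, expanding outward from the peak — single-peaked.
Ballot type 4 (peak Beta at position 2): ranking walks positions 2-1-3-4-5, expanding outward from the peak — single-peaked.
Ballot type 5: ranking walks positions 1-4-3-2-5; Sigma is ranked above Beta even though Beta lies between Sigma and the peak Alpha on the axis — preferences dip and rise again. Not single-peaked.
Ballot type 6: ranking walks positions 3-1-4-2-5; Alpha is ranked above Beta even though Beta lies between Alpha and the peak Zeta on the axis — preferences dip and rise again. Not single-peaked.
Ballot type 7 (peak Sigma at position 4): ranking walks positions 4-5-3-2-1, expanding outward from the peak — single-peaked.
Ballot type 5 violates single-peakedness, so the profile is not single-peaked on this axis.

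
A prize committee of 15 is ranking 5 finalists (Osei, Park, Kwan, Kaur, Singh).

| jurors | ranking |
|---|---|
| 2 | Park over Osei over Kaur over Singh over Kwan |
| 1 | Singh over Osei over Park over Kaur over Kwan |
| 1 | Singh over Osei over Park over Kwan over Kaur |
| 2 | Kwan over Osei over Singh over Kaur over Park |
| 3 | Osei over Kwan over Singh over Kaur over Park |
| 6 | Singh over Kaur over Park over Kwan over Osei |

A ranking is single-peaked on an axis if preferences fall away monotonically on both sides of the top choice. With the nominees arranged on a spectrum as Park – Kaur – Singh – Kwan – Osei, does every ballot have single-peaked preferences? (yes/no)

Axis positions: Park=1, Kaur=2, Singh=3, Kwan=4, Osei=5.
Ballot type 1: ranking walks positions 1-5-2-3-4; Osei is ranked above Kaur even though Kaur lies between Osei and the peak Park on the axis — preferences dip and rise again. Not single-peaked.
Ballot type 2: ranking walks positions 3-5-1-2-4; Osei is ranked above Kwan even though Kwan lies between Osei and the peak Singh on the axis — preferences dip and rise again. Not single-peaked.
Ballot type 3: ranking walks positions 3-5-1-4-2; Osei is ranked above Kwan even though Kwan lies between Osei and the peak Singh on the axis — preferences dip and rise again. Not single-peaked.
Ballot type 4 (peak Kwan at position 4): ranking walks positions 4-5-3-2-1, expanding outward from the peak — single-peaked.
Ballot type 5 (peak Osei at position 5): ranking walks positions 5-4-3-2-1, expanding outward from the peak — single-peaked.
Ballot type 6 (peak Singh at position 3): ranking walks positions 3-2-1-4-5, expanding outward from the peak — single-peaked.
Ballot type 1 violates single-peakedness, so the profile is not single-peaked on this axis.

no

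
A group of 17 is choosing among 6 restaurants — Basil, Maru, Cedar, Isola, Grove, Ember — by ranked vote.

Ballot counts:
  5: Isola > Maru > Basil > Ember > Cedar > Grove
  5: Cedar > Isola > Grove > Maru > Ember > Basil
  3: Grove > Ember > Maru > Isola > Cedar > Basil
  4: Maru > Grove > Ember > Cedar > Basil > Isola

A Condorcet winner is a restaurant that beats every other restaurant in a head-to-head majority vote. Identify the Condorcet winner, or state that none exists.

none

Check each pair by majority over 17 ballots:
Basil vs Maru: Basil is ranked higher on 0 ballots, Maru on 17. Maru wins 17–0.
Basil vs Cedar: Basil is ranked higher on 5 ballots, Cedar on 12. Cedar wins 12–5.
Basil vs Isola: 4 to 13, Isola.
Basil vs Grove: 5 for Basil, 12 for Grove — Grove by 12–5.
Basil vs Ember: Basil is ranked higher on 5 ballots, Ember on 12. Ember wins 12–5.
Maru vs Cedar: 5+3+4 = 12 for Maru, 5 for Cedar — Maru by 12–5.
Maru vs Isola: 7 to 10, Isola.
Maru vs Grove: Maru is ranked higher on 5+4 = 9 ballots, Grove on 8. Maru wins 9–8.
Maru vs Ember: Maru preferred on 5+5+4 = 14 ballots; Maru wins 14–3.
Cedar vs Isola: Cedar preferred on 5+4 = 9 ballots; Cedar wins 9–8.
Cedar vs Grove: 10 to 7, Cedar.
Cedar vs Ember: Cedar preferred on 5 ballots; Ember wins 12–5.
Isola vs Grove: 5+5 = 10 for Isola, 7 for Grove — Isola by 10–7.
Isola vs Ember: 5+5 = 10 for Isola, 7 for Ember — Isola by 10–7.
Grove vs Ember: 5+3+4 = 12 for Grove, 5 for Ember — Grove by 12–5.
Every restaurant loses at least once (Basil loses to Maru; Maru loses to Isola; Cedar loses to Maru; Isola loses to Cedar; Grove loses to Maru; Ember loses to Maru). The majority relation contains the cycle Maru beats Cedar beats Isola beats Maru, so there is no Condorcet winner.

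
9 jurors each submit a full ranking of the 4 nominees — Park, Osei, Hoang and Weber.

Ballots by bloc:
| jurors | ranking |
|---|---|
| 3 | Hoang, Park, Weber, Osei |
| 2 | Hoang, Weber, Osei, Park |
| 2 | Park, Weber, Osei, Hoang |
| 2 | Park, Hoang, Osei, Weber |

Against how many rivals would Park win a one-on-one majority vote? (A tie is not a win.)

2

Park against each rival (9 jurors):
Park vs Osei: 7 to 2, Park.
Park–Hoang: Hoang 5–4.
Park–Weber: Park 7–2.
Park beats Osei, Weber; loses to Hoang — 2 pairwise wins.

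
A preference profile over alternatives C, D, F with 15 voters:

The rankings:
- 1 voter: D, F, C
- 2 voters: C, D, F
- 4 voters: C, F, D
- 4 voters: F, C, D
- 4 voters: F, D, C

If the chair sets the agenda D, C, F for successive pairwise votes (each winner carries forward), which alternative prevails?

F

Round 1: D vs C — 5–10, C advances.
Round 2: C vs F — 6–9, F advances.
F survives the agenda.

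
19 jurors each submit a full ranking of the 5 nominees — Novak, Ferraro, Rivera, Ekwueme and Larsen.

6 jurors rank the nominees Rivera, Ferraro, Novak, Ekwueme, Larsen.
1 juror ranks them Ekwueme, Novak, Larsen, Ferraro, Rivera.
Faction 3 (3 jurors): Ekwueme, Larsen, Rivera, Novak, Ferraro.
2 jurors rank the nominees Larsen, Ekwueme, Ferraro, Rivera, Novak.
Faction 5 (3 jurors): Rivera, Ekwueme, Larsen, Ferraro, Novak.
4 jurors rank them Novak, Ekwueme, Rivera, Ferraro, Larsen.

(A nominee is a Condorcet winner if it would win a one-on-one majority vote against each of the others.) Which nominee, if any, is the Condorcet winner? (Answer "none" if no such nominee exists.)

Check each pair by majority over 19 ballots:
Novak vs Ferraro: Ferraro wins 11–8.
Novak–Rivera: Rivera 14–5.
Novak vs Ekwueme: Novak wins 10–9.
Novak vs Larsen: Novak wins 11–8.
Ferraro vs Rivera: Rivera, 16–3.
Ferraro vs Ekwueme: Ekwueme, 13–6.
Ferraro vs Larsen: Ferraro, 10–9.
Rivera vs Ekwueme: Ekwueme, 10–9.
Rivera vs Larsen: Rivera, 13–6.
Ekwueme vs Larsen: Ekwueme, 17–2.
Every nominee loses at least once (Novak loses to Ferraro; Ferraro loses to Rivera; Rivera loses to Ekwueme; Ekwueme loses to Novak; Larsen loses to Novak). The majority relation contains the cycle Novak beats Ekwueme beats Ferraro beats Novak, so there is no Condorcet winner.

none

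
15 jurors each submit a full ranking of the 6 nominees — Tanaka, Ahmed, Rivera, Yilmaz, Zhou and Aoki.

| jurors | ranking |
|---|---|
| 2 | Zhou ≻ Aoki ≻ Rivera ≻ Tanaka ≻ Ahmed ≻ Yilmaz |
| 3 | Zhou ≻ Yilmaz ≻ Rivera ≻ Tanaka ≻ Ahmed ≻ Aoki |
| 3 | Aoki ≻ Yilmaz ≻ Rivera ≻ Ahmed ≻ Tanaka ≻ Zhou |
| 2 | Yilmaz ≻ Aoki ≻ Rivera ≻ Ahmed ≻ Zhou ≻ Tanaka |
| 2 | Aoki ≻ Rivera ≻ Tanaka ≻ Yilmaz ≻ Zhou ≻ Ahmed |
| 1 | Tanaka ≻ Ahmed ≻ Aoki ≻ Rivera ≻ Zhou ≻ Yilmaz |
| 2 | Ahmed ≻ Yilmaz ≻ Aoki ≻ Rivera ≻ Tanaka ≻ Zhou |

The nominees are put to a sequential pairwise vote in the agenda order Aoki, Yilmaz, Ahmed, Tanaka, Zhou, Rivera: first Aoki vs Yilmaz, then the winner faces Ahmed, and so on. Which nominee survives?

Aoki

Round 1: Aoki vs Yilmaz — 8–7, Aoki advances.
Round 2: Aoki vs Ahmed — 9–6, Aoki advances.
Round 3: Aoki vs Tanaka — 11–4, Aoki advances.
Round 4: Aoki vs Zhou — 10–5, Aoki advances.
Round 5: Aoki vs Rivera — 12–3, Aoki advances.
The agenda winner is Aoki.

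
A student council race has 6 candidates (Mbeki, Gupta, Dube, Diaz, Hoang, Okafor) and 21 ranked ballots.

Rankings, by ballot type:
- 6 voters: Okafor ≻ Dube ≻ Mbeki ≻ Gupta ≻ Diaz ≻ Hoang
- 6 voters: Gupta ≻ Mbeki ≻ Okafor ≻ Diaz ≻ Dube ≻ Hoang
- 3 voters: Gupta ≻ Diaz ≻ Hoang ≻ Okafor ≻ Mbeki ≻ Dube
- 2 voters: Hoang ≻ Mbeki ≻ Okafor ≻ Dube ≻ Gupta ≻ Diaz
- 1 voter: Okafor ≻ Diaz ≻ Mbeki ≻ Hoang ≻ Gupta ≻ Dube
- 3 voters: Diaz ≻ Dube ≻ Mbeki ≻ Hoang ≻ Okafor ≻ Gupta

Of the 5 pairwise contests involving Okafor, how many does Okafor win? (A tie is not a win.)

Okafor against each rival (21 voters):
Okafor vs Mbeki: 10 to 11, Mbeki.
Okafor vs Gupta: Okafor wins 12–9.
Okafor vs Dube: Okafor wins 18–3.
Okafor–Diaz: Okafor 15–6.
Okafor–Hoang: Okafor 13–8.
Okafor beats Gupta, Dube, Diaz, Hoang; loses to Mbeki — 4 pairwise wins.

4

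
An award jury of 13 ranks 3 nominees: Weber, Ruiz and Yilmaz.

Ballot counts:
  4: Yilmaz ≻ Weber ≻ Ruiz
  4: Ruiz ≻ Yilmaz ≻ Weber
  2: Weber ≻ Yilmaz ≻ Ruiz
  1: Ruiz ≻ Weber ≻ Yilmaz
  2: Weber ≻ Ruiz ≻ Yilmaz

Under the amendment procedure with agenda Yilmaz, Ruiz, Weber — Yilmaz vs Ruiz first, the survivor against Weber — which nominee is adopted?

Round 1: Yilmaz vs Ruiz — 6–7, Ruiz advances.
Round 2: Ruiz vs Weber — 5–8, Weber advances.
Weber survives the agenda.

Weber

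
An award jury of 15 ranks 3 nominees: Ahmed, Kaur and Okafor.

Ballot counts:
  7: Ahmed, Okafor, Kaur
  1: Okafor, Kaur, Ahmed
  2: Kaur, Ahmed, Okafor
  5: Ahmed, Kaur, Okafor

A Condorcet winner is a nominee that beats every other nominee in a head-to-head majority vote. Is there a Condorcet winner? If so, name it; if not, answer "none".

Ahmed

Check each pair by majority over 15 ballots:
Ahmed vs Kaur: Ahmed preferred on 7+5 = 12 ballots; Ahmed wins 12–3.
Ahmed vs Okafor: 14 to 1, Ahmed.
Kaur vs Okafor: 2+5 = 7 for Kaur, 8 for Okafor — Okafor by 8–7.
Ahmed wins every pairwise contest, so Ahmed is the Condorcet winner.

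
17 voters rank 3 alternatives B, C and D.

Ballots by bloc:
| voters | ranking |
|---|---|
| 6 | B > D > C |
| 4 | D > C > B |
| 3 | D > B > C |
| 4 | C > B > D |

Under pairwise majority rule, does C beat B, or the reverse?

Ballots ranking C above B: 4 + 4 = 8.
Ballots ranking B above C: 17 − 8 = 9.
B wins the head-to-head 9–8.

B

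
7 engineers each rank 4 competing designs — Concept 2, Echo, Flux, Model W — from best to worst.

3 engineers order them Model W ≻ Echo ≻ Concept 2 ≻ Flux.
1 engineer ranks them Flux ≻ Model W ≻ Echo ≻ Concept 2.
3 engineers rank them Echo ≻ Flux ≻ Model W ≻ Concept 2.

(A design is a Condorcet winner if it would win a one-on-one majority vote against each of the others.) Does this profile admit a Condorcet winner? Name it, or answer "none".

none

Check each pair by majority over 7 ballots:
Concept 2 vs Echo: 0 to 7, Echo.
Concept 2 vs Flux: 3 for Concept 2, 4 for Flux — Flux by 4–3.
Concept 2 vs Model W: Model W, 7–0.
Echo vs Flux: Echo is ranked higher on 3+3 = 6 ballots, Flux on 1. Echo wins 6–1.
Echo vs Model W: Model W wins 4–3.
Flux vs Model W: 4 to 3, Flux.
No design is unbeaten: Concept 2 loses to Echo; Echo loses to Model W; Flux loses to Echo; Model W loses to Flux. In particular Echo > Flux > Model W > Echo is a majority cycle — no Condorcet winner exists.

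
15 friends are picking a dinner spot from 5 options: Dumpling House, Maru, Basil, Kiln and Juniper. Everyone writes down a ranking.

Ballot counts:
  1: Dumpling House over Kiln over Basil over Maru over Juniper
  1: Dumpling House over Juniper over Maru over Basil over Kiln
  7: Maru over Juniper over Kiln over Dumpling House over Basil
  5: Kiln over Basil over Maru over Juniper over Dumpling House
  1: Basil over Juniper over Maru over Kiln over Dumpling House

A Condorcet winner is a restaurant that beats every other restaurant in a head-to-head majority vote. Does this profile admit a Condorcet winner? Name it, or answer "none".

Head-to-head results (15 friends):
Dumpling House–Maru: Maru 13–2.
Dumpling House vs Basil: Dumpling House wins 9–6.
Dumpling House vs Kiln: Kiln, 13–2.
Dumpling House–Juniper: Juniper 13–2.
Maru–Basil: Maru 8–7.
Maru vs Kiln: 1+7+1 = 9 for Maru, 6 for Kiln — Maru by 9–6.
Maru vs Juniper: Maru, 13–2.
Basil vs Kiln: Kiln wins 13–2.
Basil vs Juniper: 1+5+1 = 7 for Basil, 8 for Juniper — Juniper by 8–7.
Kiln vs Juniper: 1+5 = 6 for Kiln, 9 for Juniper — Juniper by 9–6.
Maru beats each of Dumpling House, Basil, Kiln, Juniper — Maru is the Condorcet winner.

Maru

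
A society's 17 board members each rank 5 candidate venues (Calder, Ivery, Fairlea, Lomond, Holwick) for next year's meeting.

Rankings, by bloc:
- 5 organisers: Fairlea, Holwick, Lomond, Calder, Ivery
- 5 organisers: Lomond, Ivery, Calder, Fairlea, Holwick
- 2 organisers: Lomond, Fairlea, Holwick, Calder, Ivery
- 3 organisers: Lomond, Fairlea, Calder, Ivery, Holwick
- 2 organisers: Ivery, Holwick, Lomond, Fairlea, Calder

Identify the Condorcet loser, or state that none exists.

Head-to-head results (17 organisers):
Calder vs Ivery: 10 to 7, Calder.
Calder vs Fairlea: 5 to 12, Fairlea.
Calder–Lomond: Lomond 17–0.
Calder vs Holwick: Holwick, 9–8.
Ivery vs Fairlea: Ivery is ranked higher on 5+2 = 7 ballots, Fairlea on 10. Fairlea wins 10–7.
Ivery vs Lomond: Ivery is ranked higher on 2 ballots, Lomond on 15. Lomond wins 15–2.
Ivery vs Holwick: 10 to 7, Ivery.
Fairlea vs Lomond: Fairlea is ranked higher on 5 ballots, Lomond on 12. Lomond wins 12–5.
Fairlea vs Holwick: Fairlea preferred on 5+5+2+3 = 15 ballots; Fairlea wins 15–2.
Lomond vs Holwick: Lomond is ranked higher on 5+2+3 = 10 ballots, Holwick on 7. Lomond wins 10–7.
No city is winless: Calder beats Ivery; Ivery beats Holwick; Fairlea beats Calder; Lomond beats Calder; Holwick beats Calder. There is no Condorcet loser.

none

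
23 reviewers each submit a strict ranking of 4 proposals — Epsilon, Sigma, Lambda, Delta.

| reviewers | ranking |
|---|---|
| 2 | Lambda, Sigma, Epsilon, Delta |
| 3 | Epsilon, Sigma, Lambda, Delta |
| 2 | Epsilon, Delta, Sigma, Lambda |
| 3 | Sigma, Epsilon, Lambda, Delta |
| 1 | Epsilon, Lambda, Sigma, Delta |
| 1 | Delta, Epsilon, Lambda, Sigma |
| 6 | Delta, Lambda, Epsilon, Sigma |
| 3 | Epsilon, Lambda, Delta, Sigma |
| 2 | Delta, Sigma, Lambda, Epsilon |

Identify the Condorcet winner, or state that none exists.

Epsilon

Pairwise majorities:
Epsilon vs Sigma: Epsilon wins 16–7.
Epsilon vs Lambda: Epsilon, 13–10.
Epsilon vs Delta: Epsilon, 14–9.
Sigma–Lambda: Lambda 13–10.
Sigma–Delta: Delta 14–9.
Lambda vs Delta: Lambda preferred on 2+3+3+1+3 = 12 ballots; Lambda wins 12–11.
Epsilon beats each of Sigma, Lambda, Delta — Epsilon is the Condorcet winner.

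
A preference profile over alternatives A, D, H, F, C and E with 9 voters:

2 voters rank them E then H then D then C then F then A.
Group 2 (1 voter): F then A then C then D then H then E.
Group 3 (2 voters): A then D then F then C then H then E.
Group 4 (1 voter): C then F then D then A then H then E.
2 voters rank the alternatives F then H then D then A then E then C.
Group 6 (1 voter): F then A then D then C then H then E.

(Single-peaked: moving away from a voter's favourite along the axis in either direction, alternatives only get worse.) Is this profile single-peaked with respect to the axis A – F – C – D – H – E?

Axis positions: A=1, F=2, C=3, D=4, H=5, E=6.
Group 1 (peak E at position 6): ranking walks positions 6-5-4-3-2-1, expanding outward from the peak — single-peaked.
Group 2 (peak F at position 2): ranking walks positions 2-1-3-4-5-6, expanding outward from the peak — single-peaked.
Group 3: ranking walks positions 1-4-2-3-5-6; D is ranked above F even though F lies between D and the peak A on the axis — preferences dip and rise again. Not single-peaked.
Group 4 (peak C at position 3): ranking walks positions 3-2-4-1-5-6, expanding outward from the peak — single-peaked.
Group 5: ranking walks positions 2-5-4-1-6-3; H is ranked above C even though C lies between H and the peak F on the axis — preferences dip and rise again. Not single-peaked.
Group 6: ranking walks positions 2-1-4-3-5-6; D is ranked above C even though C lies between D and the peak F on the axis — preferences dip and rise again. Not single-peaked.
Group 3 violates single-peakedness, so the profile is not single-peaked on this axis.

no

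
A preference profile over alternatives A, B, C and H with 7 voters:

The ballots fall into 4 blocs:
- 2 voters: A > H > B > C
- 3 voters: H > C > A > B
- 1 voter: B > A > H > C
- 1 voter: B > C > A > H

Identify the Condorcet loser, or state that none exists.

Head-to-head results (7 voters):
A vs B: 2+3 = 5 for A, 2 for B — A by 5–2.
A–C: C 4–3.
A vs H: A wins 4–3.
B–C: B 4–3.
B vs H: H wins 5–2.
C vs H: C preferred on 1 ballot; H wins 6–1.
No alternative is winless: A beats B; B beats C; C beats A; H beats B. There is no Condorcet loser.

none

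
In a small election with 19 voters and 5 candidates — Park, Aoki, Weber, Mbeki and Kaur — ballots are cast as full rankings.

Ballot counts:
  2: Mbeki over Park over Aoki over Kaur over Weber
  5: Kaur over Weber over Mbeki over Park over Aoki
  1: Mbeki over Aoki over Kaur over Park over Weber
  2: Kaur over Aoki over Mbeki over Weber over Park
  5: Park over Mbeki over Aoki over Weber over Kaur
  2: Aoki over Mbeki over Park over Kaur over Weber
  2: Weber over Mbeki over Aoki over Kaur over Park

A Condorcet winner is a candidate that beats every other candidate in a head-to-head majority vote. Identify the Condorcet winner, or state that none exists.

Head-to-head results (19 voters):
Park vs Aoki: Park wins 12–7.
Park–Weber: Park 10–9.
Park vs Mbeki: Mbeki, 14–5.
Park–Kaur: Kaur 10–9.
Aoki vs Weber: Aoki wins 12–7.
Aoki vs Mbeki: Mbeki, 15–4.
Aoki–Kaur: Aoki 12–7.
Weber vs Mbeki: Mbeki, 12–7.
Weber vs Kaur: Kaur, 12–7.
Mbeki–Kaur: Mbeki 12–7.
Only Mbeki has no losses; Mbeki is the Condorcet winner.

Mbeki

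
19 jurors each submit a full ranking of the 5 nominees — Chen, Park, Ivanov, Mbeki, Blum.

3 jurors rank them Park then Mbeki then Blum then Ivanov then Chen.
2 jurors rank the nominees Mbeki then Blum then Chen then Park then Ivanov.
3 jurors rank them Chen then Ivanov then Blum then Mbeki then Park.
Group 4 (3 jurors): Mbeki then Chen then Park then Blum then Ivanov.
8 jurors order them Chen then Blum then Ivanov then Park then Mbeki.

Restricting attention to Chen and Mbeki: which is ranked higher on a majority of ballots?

Chen

Ballots ranking Chen above Mbeki: 3 + 8 = 11.
Ballots ranking Mbeki above Chen: 19 − 11 = 8.
Chen wins the head-to-head 11–8.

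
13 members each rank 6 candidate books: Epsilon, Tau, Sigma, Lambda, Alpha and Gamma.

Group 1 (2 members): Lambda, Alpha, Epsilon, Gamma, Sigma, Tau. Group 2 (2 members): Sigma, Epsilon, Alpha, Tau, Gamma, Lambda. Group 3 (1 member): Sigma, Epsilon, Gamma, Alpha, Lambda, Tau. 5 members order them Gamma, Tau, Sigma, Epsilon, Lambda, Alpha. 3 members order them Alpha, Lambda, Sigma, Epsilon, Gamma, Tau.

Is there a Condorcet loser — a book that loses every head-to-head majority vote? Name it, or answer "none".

Head-to-head results (13 members):
Epsilon–Tau: Epsilon 8–5.
Epsilon vs Sigma: 2 to 11, Sigma.
Epsilon–Lambda: Epsilon 8–5.
Epsilon vs Alpha: Epsilon wins 8–5.
Epsilon vs Gamma: Epsilon preferred on 2+2+1+3 = 8 ballots; Epsilon wins 8–5.
Tau vs Sigma: 5 for Tau, 8 for Sigma — Sigma by 8–5.
Tau vs Lambda: Tau is ranked higher on 2+5 = 7 ballots, Lambda on 6. Tau wins 7–6.
Tau vs Alpha: 5 for Tau, 8 for Alpha — Alpha by 8–5.
Tau vs Gamma: Gamma wins 11–2.
Sigma–Lambda: Sigma 8–5.
Sigma vs Alpha: 2+1+5 = 8 for Sigma, 5 for Alpha — Sigma by 8–5.
Sigma vs Gamma: 2+1+3 = 6 for Sigma, 7 for Gamma — Gamma by 7–6.
Lambda vs Alpha: 7 to 6, Lambda.
Lambda vs Gamma: Gamma, 8–5.
Alpha–Gamma: Alpha 7–6.
Every book wins at least one matchup (Epsilon beats Tau; Tau beats Lambda; Sigma beats Epsilon; Lambda beats Alpha; Alpha beats Tau; Gamma beats Tau), so there is no Condorcet loser.

none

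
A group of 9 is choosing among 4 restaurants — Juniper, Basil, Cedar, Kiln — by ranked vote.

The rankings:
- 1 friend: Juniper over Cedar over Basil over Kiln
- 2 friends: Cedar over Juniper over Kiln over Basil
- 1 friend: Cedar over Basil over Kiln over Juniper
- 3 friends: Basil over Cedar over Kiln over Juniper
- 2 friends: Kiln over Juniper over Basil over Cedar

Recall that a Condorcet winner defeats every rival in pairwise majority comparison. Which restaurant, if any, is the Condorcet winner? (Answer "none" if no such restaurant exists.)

Head-to-head results (9 friends):
Juniper vs Basil: Juniper is ranked higher on 1+2+2 = 5 ballots, Basil on 4. Juniper wins 5–4.
Juniper vs Cedar: Cedar wins 6–3.
Juniper vs Kiln: Kiln wins 6–3.
Basil vs Cedar: Basil, 5–4.
Basil vs Kiln: Basil preferred on 1+1+3 = 5 ballots; Basil wins 5–4.
Cedar vs Kiln: Cedar, 7–2.
Each restaurant drops at least one matchup (Juniper loses to Cedar; Basil loses to Juniper; Cedar loses to Basil; Kiln loses to Basil); the cycle Juniper → Basil → Cedar → Juniper rules out a Condorcet winner.

none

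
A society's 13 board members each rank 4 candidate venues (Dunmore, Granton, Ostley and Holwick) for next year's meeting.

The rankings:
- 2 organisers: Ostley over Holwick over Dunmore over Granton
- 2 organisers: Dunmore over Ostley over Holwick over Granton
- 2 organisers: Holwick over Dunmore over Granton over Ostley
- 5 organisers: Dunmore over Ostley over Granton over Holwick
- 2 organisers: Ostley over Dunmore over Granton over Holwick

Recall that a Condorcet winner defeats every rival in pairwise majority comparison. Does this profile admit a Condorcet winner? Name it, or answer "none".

Pairwise majorities:
Dunmore vs Granton: Dunmore is ranked higher on 2+2+2+5+2 = 13 ballots, Granton on 0. Dunmore wins 13–0.
Dunmore vs Ostley: Dunmore preferred on 2+2+5 = 9 ballots; Dunmore wins 9–4.
Dunmore vs Holwick: Dunmore is ranked higher on 2+5+2 = 9 ballots, Holwick on 4. Dunmore wins 9–4.
Granton vs Ostley: Granton preferred on 2 ballots; Ostley wins 11–2.
Granton vs Holwick: Granton preferred on 5+2 = 7 ballots; Granton wins 7–6.
Ostley vs Holwick: Ostley is ranked higher on 2+2+5+2 = 11 ballots, Holwick on 2. Ostley wins 11–2.
Dunmore beats each of Granton, Ostley, Holwick — Dunmore is the Condorcet winner.

Dunmore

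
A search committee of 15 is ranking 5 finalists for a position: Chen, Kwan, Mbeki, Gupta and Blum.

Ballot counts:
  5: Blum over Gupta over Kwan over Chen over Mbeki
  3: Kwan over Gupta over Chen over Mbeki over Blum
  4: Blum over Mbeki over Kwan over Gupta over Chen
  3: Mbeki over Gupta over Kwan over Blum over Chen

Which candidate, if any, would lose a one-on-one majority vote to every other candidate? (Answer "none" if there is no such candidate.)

Head-to-head results (15 committee members):
Chen vs Kwan: Chen preferred on 0 ballots; Kwan wins 15–0.
Chen vs Mbeki: Chen preferred on 5+3 = 8 ballots; Chen wins 8–7.
Chen vs Gupta: Chen preferred on 0 ballots; Gupta wins 15–0.
Chen vs Blum: Chen preferred on 3 ballots; Blum wins 12–3.
Kwan vs Mbeki: Kwan, 8–7.
Kwan vs Gupta: 7 to 8, Gupta.
Kwan vs Blum: Kwan preferred on 3+3 = 6 ballots; Blum wins 9–6.
Mbeki vs Gupta: Mbeki preferred on 4+3 = 7 ballots; Gupta wins 8–7.
Mbeki vs Blum: 6 to 9, Blum.
Gupta vs Blum: 6 to 9, Blum.
Mbeki loses to every other candidate — it is the Condorcet loser.

Mbeki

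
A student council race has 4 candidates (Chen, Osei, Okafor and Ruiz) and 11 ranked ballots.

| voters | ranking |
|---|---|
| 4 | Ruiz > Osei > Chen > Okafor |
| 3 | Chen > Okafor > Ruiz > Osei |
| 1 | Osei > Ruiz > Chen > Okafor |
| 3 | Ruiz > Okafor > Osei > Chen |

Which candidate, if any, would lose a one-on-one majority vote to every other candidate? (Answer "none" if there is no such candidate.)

none

Pairwise majorities:
Chen vs Osei: Chen preferred on 3 ballots; Osei wins 8–3.
Chen–Okafor: Chen 8–3.
Chen vs Ruiz: 3 for Chen, 8 for Ruiz — Ruiz by 8–3.
Osei vs Okafor: 4+1 = 5 for Osei, 6 for Okafor — Okafor by 6–5.
Osei vs Ruiz: Ruiz wins 10–1.
Okafor vs Ruiz: 3 to 8, Ruiz.
Every candidate wins at least one matchup (Chen beats Okafor; Osei beats Chen; Okafor beats Osei; Ruiz beats Chen), so there is no Condorcet loser.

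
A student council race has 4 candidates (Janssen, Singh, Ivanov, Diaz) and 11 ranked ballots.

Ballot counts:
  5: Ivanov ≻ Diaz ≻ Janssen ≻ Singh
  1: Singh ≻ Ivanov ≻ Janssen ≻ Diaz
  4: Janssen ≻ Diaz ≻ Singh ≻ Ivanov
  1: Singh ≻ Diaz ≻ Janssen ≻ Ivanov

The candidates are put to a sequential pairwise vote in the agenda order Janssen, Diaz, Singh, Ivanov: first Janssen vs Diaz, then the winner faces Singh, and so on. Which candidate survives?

Round 1: Janssen vs Diaz — 5–6, Diaz advances.
Round 2: Diaz vs Singh — 9–2, Diaz advances.
Round 3: Diaz vs Ivanov — 5–6, Ivanov advances.
Ivanov survives the agenda.

Ivanov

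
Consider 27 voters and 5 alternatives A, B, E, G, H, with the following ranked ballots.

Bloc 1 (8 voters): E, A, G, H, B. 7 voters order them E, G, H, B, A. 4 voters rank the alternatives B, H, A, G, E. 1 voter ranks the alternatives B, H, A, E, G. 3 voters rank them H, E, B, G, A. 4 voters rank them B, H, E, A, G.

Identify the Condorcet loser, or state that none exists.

none

Pairwise majorities:
A vs B: A is ranked higher on 8 ballots, B on 19. B wins 19–8.
A vs E: E, 22–5.
A–G: A 17–10.
A vs H: H wins 19–8.
B vs E: B preferred on 4+1+4 = 9 ballots; E wins 18–9.
B vs G: G, 15–12.
B–H: H 18–9.
E vs G: E wins 23–4.
E vs H: 15 to 12, E.
G vs H: G, 15–12.
No alternative is winless: A beats G; B beats A; E beats A; G beats B; H beats A. There is no Condorcet loser.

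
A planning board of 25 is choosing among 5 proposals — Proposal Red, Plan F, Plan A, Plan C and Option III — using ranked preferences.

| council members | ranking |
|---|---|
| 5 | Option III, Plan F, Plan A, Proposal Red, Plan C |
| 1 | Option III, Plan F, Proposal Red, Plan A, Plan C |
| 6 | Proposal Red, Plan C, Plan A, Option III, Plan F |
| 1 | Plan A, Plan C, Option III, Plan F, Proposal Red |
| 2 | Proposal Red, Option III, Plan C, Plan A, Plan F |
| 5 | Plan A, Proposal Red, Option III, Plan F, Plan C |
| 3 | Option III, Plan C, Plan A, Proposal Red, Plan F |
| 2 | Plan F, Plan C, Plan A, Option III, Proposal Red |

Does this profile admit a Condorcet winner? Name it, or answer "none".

Pairwise majorities:
Proposal Red vs Plan F: Proposal Red is ranked higher on 6+2+5+3 = 16 ballots, Plan F on 9. Proposal Red wins 16–9.
Proposal Red vs Plan A: Proposal Red preferred on 1+6+2 = 9 ballots; Plan A wins 16–9.
Proposal Red vs Plan C: 5+1+6+2+5 = 19 for Proposal Red, 6 for Plan C — Proposal Red by 19–6.
Proposal Red vs Option III: Proposal Red preferred on 6+2+5 = 13 ballots; Proposal Red wins 13–12.
Plan F vs Plan A: Plan F is ranked higher on 5+1+2 = 8 ballots, Plan A on 17. Plan A wins 17–8.
Plan F vs Plan C: 13 to 12, Plan F.
Plan F vs Option III: 2 to 23, Option III.
Plan A vs Plan C: Plan A is ranked higher on 5+1+1+5 = 12 ballots, Plan C on 13. Plan C wins 13–12.
Plan A vs Option III: Plan A preferred on 6+1+5+2 = 14 ballots; Plan A wins 14–11.
Plan C vs Option III: 6+1+2 = 9 for Plan C, 16 for Option III — Option III by 16–9.
No option is unbeaten: Proposal Red loses to Plan A; Plan F loses to Proposal Red; Plan A loses to Plan C; Plan C loses to Proposal Red; Option III loses to Proposal Red. In particular Proposal Red → Plan C → Plan A → Proposal Red is a majority cycle — no Condorcet winner exists.

none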